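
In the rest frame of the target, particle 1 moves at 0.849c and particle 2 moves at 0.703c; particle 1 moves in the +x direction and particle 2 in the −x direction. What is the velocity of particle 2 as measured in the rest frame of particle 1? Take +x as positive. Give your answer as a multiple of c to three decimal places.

β_A = 0.849, β_B = -0.703.
Transform to A's frame with the inverse velocity-addition law: u' = (u − v)/(1 − uv/c²), taking u = β_B and v = β_A.
u' = (-0.703 − 0.849) / (1 − (0.849)(-0.703)) = -1.5520/1.5968 = -0.9719.

-0.972c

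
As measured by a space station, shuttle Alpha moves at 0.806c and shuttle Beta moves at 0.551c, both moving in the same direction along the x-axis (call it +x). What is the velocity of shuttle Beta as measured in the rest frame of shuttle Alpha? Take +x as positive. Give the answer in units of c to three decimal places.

-0.459c

β_A = 0.806, β_B = 0.551.
Transform to A's frame with the inverse velocity-addition law: u' = (u − v)/(1 − uv/c²), taking u = β_B and v = β_A.
u' = (0.551 − 0.806) / (1 − (0.806)(0.551)) = -0.2550/0.5559 = -0.4587.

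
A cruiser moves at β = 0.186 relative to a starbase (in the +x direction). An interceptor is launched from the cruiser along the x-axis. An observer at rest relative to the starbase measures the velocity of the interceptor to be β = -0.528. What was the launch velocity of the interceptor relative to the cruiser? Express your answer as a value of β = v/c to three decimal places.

Invert the composition law: u' = (u − v)/(1 − uv/c²).
u' = (-0.528 − 0.186) / (1 − (-0.528)(0.186)) = -0.7140/1.0982 = -0.6502.

β = -0.650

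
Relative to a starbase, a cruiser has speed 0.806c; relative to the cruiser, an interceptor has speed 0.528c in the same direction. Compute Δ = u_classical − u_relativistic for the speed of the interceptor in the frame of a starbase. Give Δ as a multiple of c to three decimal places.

Δ = 0.398c

Galilean: u_cl = 0.528 + 0.806 = 1.3340.
Relativistic: u_rel = (0.528 + 0.806) / (1 + 0.528·0.806) = 1.3340/1.4256 = 0.9358.
Δ = 1.3340 − 0.9358 = 0.3982.
(The classical prediction exceeds c; the relativistic result does not.)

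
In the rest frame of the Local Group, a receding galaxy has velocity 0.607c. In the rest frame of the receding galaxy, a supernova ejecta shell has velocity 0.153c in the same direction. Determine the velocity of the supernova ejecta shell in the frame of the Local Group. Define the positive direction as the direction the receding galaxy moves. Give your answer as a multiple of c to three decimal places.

0.695c

With v = 0.607 and u' = 0.153 (in units of c),
u = (u' + v)/(1 + u'v/c²):
u = (0.153 + 0.607) / (1 + 0.153·0.607) = 0.7600/1.0929 = 0.6954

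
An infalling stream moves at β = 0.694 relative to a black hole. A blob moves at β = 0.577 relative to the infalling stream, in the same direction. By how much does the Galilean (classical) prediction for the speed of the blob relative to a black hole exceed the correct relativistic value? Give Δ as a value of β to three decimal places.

Δ = 0.363

Galilean: u_cl = 0.577 + 0.694 = 1.2710.
Relativistic: u_rel = (0.577 + 0.694) / (1 + 0.577·0.694) = 1.2710/1.4004 = 0.9076.
Δ = 1.2710 − 0.9076 = 0.3634.
(The classical prediction exceeds c; the relativistic result does not.)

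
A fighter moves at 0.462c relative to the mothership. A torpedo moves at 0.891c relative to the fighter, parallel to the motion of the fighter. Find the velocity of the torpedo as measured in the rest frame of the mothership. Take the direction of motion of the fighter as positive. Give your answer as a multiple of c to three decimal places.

With v = 0.462 and u' = 0.891 (in units of c),
u = (u' + v)/(1 + u'v/c²):
u = (0.891 + 0.462) / (1 + 0.891·0.462) = 1.3530/1.4116 = 0.9585

0.958c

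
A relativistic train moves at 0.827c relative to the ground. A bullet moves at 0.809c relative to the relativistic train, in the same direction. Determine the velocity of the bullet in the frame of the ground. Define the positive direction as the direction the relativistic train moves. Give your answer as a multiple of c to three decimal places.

With v = 0.827 and u' = 0.809 (in units of c),
u = (u' + v)/(1 + u'v/c²):
u = (0.809 + 0.827) / (1 + 0.809·0.827) = 1.6360/1.6690 = 0.9802

0.980c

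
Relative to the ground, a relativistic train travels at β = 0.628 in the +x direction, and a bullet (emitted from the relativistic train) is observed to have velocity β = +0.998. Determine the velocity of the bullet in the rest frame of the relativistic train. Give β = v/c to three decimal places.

Invert the composition law: u' = (u − v)/(1 − uv/c²).
u' = (0.998 − 0.628) / (1 − (0.998)(0.628)) = 0.3700/0.3733 = 0.9913.

β = +0.991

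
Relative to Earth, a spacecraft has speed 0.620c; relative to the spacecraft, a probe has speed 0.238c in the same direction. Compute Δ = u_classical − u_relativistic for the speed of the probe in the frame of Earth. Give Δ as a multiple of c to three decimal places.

Galilean: u_cl = 0.238 + 0.620 = 0.8580.
Relativistic: u_rel = (0.238 + 0.620) / (1 + 0.238·0.620) = 0.8580/1.1476 = 0.7477.
Δ = 0.8580 − 0.7477 = 0.1103.

Δ = 0.110c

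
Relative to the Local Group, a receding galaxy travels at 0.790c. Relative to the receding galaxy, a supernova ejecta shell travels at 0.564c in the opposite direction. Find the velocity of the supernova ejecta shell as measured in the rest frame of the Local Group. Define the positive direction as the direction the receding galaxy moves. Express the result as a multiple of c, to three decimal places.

+0.408c

With v = 0.790 and u' = -0.564 (in units of c),
u = (u' + v)/(1 + u'v/c²):
u = (-0.564 + 0.790) / (1 + (-0.564)·0.790) = 0.2260/0.5544 = 0.4076
(Galilean addition would give +0.226c.)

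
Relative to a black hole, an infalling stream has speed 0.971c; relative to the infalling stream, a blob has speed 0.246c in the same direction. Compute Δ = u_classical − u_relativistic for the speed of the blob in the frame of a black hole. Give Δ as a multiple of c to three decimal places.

Δ = 0.235c

Galilean: u_cl = 0.246 + 0.971 = 1.2170.
Relativistic: u_rel = (0.246 + 0.971) / (1 + 0.246·0.971) = 1.2170/1.2389 = 0.9823.
Δ = 1.2170 − 0.9823 = 0.2347.
(The classical prediction exceeds c; the relativistic result does not.)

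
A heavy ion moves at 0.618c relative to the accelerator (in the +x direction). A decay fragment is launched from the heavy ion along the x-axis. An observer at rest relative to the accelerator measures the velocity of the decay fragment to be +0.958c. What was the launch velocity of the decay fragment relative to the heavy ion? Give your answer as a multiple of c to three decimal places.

+0.833c

Invert the composition law: u' = (u − v)/(1 − uv/c²).
u' = (0.958 − 0.618) / (1 − (0.958)(0.618)) = 0.3400/0.4080 = 0.8334.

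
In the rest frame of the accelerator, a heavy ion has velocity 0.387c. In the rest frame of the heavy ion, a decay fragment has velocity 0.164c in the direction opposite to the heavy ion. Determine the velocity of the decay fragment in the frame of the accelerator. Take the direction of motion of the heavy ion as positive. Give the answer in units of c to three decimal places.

With v = 0.387 and u' = -0.164 (in units of c),
u = (u' + v)/(1 + u'v/c²):
u = (-0.164 + 0.387) / (1 + (-0.164)·0.387) = 0.2230/0.9365 = 0.2381
(Galilean addition would give +0.223c.)

+0.238c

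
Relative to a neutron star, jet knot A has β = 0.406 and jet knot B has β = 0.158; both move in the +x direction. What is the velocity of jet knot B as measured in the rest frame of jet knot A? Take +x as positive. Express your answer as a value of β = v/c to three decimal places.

β = -0.265

β_A = 0.406, β_B = 0.158.
Transform to A's frame with the inverse velocity-addition law: u' = (u − v)/(1 − uv/c²), taking u = β_B and v = β_A.
u' = (0.158 − 0.406) / (1 − (0.406)(0.158)) = -0.2480/0.9359 = -0.2650.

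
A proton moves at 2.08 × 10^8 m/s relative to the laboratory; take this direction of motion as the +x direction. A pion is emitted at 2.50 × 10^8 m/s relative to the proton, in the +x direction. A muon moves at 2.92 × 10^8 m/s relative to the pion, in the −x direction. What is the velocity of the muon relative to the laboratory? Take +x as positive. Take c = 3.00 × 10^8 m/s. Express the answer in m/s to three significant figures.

-2.95 × 10^7 m/s

Apply u = (u' + v)/(1 + u'v/c²) successively, working outward toward the laboratory.
(Dividing each given speed by c = 3.00 × 10^8 m/s to work in units of c.)
Start: velocity of the proton relative to the laboratory = 0.6933c.
Compose with the pion (u' = 0.833 in the proton frame): u_1 = (0.833 + 0.693) / (1 + 0.833·0.693) = 1.5267/1.5778 = 0.9676.
Compose with the muon (u' = -0.973 in the pion frame): u_2 = (-0.973 + 0.968) / (1 + (-0.973)·0.968) = -0.0057/0.0582 = -0.0984.
So u = -0.0984 × 3.00 × 10^8 m/s.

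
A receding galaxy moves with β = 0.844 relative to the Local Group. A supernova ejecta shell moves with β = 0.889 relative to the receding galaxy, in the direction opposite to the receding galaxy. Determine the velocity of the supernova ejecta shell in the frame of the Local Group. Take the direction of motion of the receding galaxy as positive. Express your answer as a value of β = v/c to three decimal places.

β = -0.180

With v = 0.844 and u' = -0.889 (in units of c),
u = (u' + v)/(1 + u'v/c²):
u = (-0.889 + 0.844) / (1 + (-0.889)·0.844) = -0.0450/0.2497 = -0.1802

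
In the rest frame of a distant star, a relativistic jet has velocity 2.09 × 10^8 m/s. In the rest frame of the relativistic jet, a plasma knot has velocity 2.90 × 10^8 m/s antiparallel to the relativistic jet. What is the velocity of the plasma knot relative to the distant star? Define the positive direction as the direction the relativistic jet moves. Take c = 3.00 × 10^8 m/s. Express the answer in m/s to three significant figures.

-2.48 × 10^8 m/s

In units of c (dividing by 3.00 × 10^8 m/s): v = 0.697, u' = -0.967.
u = (u' + v)/(1 + u'v/c²):
u = (-0.967 + 0.697) / (1 + (-0.967)·0.697) = -0.2700/0.3266 = -0.8268
Converting back: u = -0.8268 × 3.00 × 10^8 m/s.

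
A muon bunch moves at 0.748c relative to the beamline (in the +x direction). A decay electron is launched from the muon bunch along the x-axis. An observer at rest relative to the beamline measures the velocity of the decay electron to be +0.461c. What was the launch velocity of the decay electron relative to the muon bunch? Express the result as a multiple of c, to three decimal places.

Invert the composition law: u' = (u − v)/(1 − uv/c²).
u' = (0.461 − 0.748) / (1 − (0.461)(0.748)) = -0.2870/0.6552 = -0.4381.

-0.438c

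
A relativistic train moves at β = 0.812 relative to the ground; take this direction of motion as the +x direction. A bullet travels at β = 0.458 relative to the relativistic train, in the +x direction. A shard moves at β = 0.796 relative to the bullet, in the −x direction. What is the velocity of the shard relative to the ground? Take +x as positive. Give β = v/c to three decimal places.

Apply u = (u' + v)/(1 + u'v/c²) successively, working outward toward the ground.
Start: velocity of the relativistic train relative to the ground = 0.8120c.
Compose with the bullet (u' = 0.458 in the relativistic train frame): u_1 = (0.458 + 0.812) / (1 + 0.458·0.812) = 1.2700/1.3719 = 0.9257.
Compose with the shard (u' = -0.796 in the bullet frame): u_2 = (-0.796 + 0.926) / (1 + (-0.796)·0.926) = 0.1297/0.2631 = 0.4930.

β = +0.493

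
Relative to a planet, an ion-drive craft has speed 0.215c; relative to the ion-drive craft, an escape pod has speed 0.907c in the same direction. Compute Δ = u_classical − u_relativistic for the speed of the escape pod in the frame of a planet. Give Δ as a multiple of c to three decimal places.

Δ = 0.183c

Galilean: u_cl = 0.907 + 0.215 = 1.1220.
Relativistic: u_rel = (0.907 + 0.215) / (1 + 0.907·0.215) = 1.1220/1.1950 = 0.9389.
Δ = 1.1220 − 0.9389 = 0.1831.
(The classical prediction exceeds c; the relativistic result does not.)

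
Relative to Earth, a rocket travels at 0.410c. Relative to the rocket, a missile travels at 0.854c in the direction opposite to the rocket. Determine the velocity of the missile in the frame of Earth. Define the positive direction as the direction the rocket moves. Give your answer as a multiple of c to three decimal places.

With v = 0.410 and u' = -0.854 (in units of c),
u = (u' + v)/(1 + u'v/c²):
u = (-0.854 + 0.410) / (1 + (-0.854)·0.410) = -0.4440/0.6499 = -0.6832

-0.683c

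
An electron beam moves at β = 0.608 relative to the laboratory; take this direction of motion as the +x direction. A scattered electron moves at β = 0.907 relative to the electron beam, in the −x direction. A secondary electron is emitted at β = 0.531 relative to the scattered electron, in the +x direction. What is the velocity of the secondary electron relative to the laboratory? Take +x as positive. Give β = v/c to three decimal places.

β = -0.210

Apply u = (u' + v)/(1 + u'v/c²) successively, working outward toward the laboratory.
Start: velocity of the electron beam relative to the laboratory = 0.6080c.
Compose with the scattered electron (u' = -0.907 in the electron beam frame): u_1 = (-0.907 + 0.608) / (1 + (-0.907)·0.608) = -0.2990/0.4485 = -0.6666.
Compose with the secondary electron (u' = 0.531 in the scattered electron frame): u_2 = (0.531 + (-0.667)) / (1 + 0.531·(-0.667)) = -0.1356/0.6460 = -0.2099.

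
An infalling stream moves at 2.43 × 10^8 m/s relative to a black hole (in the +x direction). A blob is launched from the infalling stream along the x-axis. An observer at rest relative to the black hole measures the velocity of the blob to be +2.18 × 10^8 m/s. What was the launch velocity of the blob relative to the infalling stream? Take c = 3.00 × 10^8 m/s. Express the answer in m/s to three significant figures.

v = 0.810c, u = 0.727c.
Invert the composition law: u' = (u − v)/(1 − uv/c²).
u' = (0.727 − 0.810) / (1 − (0.727)(0.810)) = -0.0833/0.4114 = -0.2026.
u' = -0.2026 × 3.00 × 10^8 m/s.

-6.08 × 10^7 m/s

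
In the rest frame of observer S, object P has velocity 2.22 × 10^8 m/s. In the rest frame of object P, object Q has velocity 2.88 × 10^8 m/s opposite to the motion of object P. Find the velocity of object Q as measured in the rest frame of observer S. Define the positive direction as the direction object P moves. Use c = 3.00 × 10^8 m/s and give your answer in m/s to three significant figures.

In units of c (dividing by 3.00 × 10^8 m/s): v = 0.740, u' = -0.960.
u = (u' + v)/(1 + u'v/c²):
u = (-0.960 + 0.740) / (1 + (-0.960)·0.740) = -0.2200/0.2896 = -0.7597
(Galilean addition would give -0.220c.)
Converting back: u = -0.7597 × 3.00 × 10^8 m/s.

-2.28 × 10^8 m/s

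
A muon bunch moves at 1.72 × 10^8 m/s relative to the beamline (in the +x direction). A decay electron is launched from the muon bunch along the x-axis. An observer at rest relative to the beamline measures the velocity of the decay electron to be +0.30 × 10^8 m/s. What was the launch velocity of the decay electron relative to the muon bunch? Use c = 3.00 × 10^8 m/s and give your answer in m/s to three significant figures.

v = 0.573c, u = 0.100c.
Invert the composition law: u' = (u − v)/(1 − uv/c²).
u' = (0.100 − 0.573) / (1 − (0.100)(0.573)) = -0.4733/0.9427 = -0.5021.
u' = -0.5021 × 3.00 × 10^8 m/s.

-1.51 × 10^8 m/s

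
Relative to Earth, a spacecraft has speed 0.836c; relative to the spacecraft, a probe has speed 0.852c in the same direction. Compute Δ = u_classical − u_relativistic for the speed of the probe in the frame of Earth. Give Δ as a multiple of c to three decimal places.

Galilean: u_cl = 0.852 + 0.836 = 1.6880.
Relativistic: u_rel = (0.852 + 0.836) / (1 + 0.852·0.836) = 1.6880/1.7123 = 0.9858.
Δ = 1.6880 − 0.9858 = 0.7022.
(The classical prediction exceeds c; the relativistic result does not.)

Δ = 0.702c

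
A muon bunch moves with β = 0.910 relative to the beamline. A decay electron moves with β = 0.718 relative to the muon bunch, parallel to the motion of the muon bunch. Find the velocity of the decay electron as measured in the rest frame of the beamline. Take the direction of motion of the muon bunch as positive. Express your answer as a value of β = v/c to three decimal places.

β = 0.985

With v = 0.910 and u' = 0.718 (in units of c),
u = (u' + v)/(1 + u'v/c²):
u = (0.718 + 0.910) / (1 + 0.718·0.910) = 1.6280/1.6534 = 0.9846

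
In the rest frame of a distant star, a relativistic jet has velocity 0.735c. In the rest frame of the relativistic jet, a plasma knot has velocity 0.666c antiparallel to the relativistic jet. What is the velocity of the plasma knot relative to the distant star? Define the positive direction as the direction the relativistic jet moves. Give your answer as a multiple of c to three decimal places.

With v = 0.735 and u' = -0.666 (in units of c),
u = (u' + v)/(1 + u'v/c²):
u = (-0.666 + 0.735) / (1 + (-0.666)·0.735) = 0.0690/0.5105 = 0.1352

+0.135c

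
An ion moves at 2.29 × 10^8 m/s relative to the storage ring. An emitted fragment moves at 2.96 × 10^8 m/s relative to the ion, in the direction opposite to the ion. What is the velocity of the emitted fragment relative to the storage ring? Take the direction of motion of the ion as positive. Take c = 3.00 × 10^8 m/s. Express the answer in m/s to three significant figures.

-2.71 × 10^8 m/s

In units of c (dividing by 3.00 × 10^8 m/s): v = 0.763, u' = -0.987.
u = (u' + v)/(1 + u'v/c²):
u = (-0.987 + 0.763) / (1 + (-0.987)·0.763) = -0.2233/0.2468 = -0.9048
(Galilean addition would give -0.223c.)
Converting back: u = -0.9048 × 3.00 × 10^8 m/s.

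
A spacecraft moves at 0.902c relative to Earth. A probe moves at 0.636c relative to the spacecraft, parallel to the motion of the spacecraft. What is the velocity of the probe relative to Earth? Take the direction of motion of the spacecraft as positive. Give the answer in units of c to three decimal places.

With v = 0.902 and u' = 0.636 (in units of c),
u = (u' + v)/(1 + u'v/c²):
u = (0.636 + 0.902) / (1 + 0.636·0.902) = 1.5380/1.5737 = 0.9773

0.977c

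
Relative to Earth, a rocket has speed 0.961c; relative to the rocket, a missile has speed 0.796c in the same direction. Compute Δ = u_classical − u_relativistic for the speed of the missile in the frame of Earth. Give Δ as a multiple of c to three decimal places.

Δ = 0.762c

Galilean: u_cl = 0.796 + 0.961 = 1.7570.
Relativistic: u_rel = (0.796 + 0.961) / (1 + 0.796·0.961) = 1.7570/1.7650 = 0.9955.
Δ = 1.7570 − 0.9955 = 0.7615.
(The classical prediction exceeds c; the relativistic result does not.)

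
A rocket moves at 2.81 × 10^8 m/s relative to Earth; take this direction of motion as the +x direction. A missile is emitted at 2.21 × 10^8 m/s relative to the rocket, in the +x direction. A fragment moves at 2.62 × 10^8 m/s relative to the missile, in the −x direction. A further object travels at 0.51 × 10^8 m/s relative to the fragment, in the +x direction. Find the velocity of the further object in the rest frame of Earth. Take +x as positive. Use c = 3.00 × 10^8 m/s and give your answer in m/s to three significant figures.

+2.70 × 10^8 m/s

Apply u = (u' + v)/(1 + u'v/c²) successively, working outward toward Earth.
(Dividing each given speed by c = 3.00 × 10^8 m/s to work in units of c.)
Start: velocity of the rocket relative to Earth = 0.9367c.
Compose with the missile (u' = 0.737 in the rocket frame): u_1 = (0.737 + 0.937) / (1 + 0.737·0.937) = 1.6733/1.6900 = 0.9901.
Compose with the fragment (u' = -0.873 in the missile frame): u_2 = (-0.873 + 0.990) / (1 + (-0.873)·0.990) = 0.1168/0.1353 = 0.8633.
Compose with the further object (u' = 0.170 in the fragment frame): u_3 = (0.170 + 0.863) / (1 + 0.170·0.863) = 1.0333/1.1468 = 0.9011.
So u = 0.9011 × 3.00 × 10^8 m/s.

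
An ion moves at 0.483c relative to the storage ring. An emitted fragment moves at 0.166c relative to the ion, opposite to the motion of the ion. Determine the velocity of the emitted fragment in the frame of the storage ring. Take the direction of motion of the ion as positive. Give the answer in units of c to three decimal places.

+0.345c

With v = 0.483 and u' = -0.166 (in units of c),
u = (u' + v)/(1 + u'v/c²):
u = (-0.166 + 0.483) / (1 + (-0.166)·0.483) = 0.3170/0.9198 = 0.3446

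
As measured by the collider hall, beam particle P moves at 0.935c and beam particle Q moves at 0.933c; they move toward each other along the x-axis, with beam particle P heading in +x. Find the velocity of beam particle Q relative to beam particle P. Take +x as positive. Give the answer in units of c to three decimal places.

-0.998c

β_A = 0.935, β_B = -0.933.
Transform to A's frame with the inverse velocity-addition law: u' = (u − v)/(1 − uv/c²), taking u = β_B and v = β_A.
u' = (-0.933 − 0.935) / (1 − (0.935)(-0.933)) = -1.8680/1.8724 = -0.9977.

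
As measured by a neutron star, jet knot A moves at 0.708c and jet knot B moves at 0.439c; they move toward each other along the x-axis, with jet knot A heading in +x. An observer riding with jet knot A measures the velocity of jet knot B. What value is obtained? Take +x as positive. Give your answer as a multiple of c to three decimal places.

β_A = 0.708, β_B = -0.439.
Transform to A's frame with the inverse velocity-addition law: u' = (u − v)/(1 − uv/c²), taking u = β_B and v = β_A.
u' = (-0.439 − 0.708) / (1 − (0.708)(-0.439)) = -1.1470/1.3108 = -0.8750.

-0.875c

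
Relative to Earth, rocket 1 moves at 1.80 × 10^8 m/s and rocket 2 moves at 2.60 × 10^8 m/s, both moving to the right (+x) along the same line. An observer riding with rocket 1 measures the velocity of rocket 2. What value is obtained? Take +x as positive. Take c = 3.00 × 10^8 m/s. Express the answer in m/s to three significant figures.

β_A = 0.600, β_B = 0.867 (dividing each by c = 3.00 × 10^8 m/s).
Transform to A's frame with the inverse velocity-addition law: u' = (u − v)/(1 − uv/c²), taking u = β_B and v = β_A.
u' = (0.867 − 0.600) / (1 − (0.600)(0.867)) = 0.2667/0.4800 = 0.5556.
u' = 0.5556 × 3.00 × 10^8 m/s.

+1.67 × 10^8 m/s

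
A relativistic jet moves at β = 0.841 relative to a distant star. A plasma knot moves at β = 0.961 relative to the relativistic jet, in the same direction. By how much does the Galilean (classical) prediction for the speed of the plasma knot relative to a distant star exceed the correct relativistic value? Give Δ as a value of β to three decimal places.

Galilean: u_cl = 0.961 + 0.841 = 1.8020.
Relativistic: u_rel = (0.961 + 0.841) / (1 + 0.961·0.841) = 1.8020/1.8082 = 0.9966.
Δ = 1.8020 − 0.9966 = 0.8054.
(The classical prediction exceeds c; the relativistic result does not.)

Δ = 0.805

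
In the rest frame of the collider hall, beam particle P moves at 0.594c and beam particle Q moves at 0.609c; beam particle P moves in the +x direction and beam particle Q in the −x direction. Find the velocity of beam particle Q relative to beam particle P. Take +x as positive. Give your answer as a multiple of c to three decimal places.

-0.883c

β_A = 0.594, β_B = -0.609.
Transform to A's frame with the inverse velocity-addition law: u' = (u − v)/(1 − uv/c²), taking u = β_B and v = β_A.
u' = (-0.609 − 0.594) / (1 − (0.594)(-0.609)) = -1.2030/1.3617 = -0.8834.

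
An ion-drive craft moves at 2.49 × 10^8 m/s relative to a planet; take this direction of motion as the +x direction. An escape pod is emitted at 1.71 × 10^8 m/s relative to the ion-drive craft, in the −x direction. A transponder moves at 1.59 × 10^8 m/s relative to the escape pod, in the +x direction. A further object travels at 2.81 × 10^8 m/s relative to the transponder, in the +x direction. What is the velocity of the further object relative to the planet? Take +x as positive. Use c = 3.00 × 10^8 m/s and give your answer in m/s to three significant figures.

Apply u = (u' + v)/(1 + u'v/c²) successively, working outward toward the planet.
(Dividing each given speed by c = 3.00 × 10^8 m/s to work in units of c.)
Start: velocity of the ion-drive craft relative to the planet = 0.8300c.
Compose with the escape pod (u' = -0.570 in the ion-drive craft frame): u_1 = (-0.570 + 0.830) / (1 + (-0.570)·0.830) = 0.2600/0.5269 = 0.4935.
Compose with the transponder (u' = 0.530 in the escape pod frame): u_2 = (0.530 + 0.493) / (1 + 0.530·0.493) = 1.0235/1.2615 = 0.8113.
Compose with the further object (u' = 0.937 in the transponder frame): u_3 = (0.937 + 0.811) / (1 + 0.937·0.811) = 1.7479/1.7599 = 0.9932.
So u = 0.9932 × 3.00 × 10^8 m/s.

+2.98 × 10^8 m/s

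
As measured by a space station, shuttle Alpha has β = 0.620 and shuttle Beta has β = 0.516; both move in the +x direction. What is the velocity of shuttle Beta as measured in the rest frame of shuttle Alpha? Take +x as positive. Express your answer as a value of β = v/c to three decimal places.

β = -0.153

β_A = 0.620, β_B = 0.516.
Transform to A's frame with the inverse velocity-addition law: u' = (u − v)/(1 − uv/c²), taking u = β_B and v = β_A.
u' = (0.516 − 0.620) / (1 − (0.620)(0.516)) = -0.1040/0.6801 = -0.1529.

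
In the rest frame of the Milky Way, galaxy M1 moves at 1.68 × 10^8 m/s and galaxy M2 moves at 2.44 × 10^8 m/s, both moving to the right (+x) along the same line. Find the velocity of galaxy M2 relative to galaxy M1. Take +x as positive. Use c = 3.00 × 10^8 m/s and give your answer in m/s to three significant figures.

+1.40 × 10^8 m/s

β_A = 0.560, β_B = 0.813 (dividing each by c = 3.00 × 10^8 m/s).
Transform to A's frame with the inverse velocity-addition law: u' = (u − v)/(1 − uv/c²), taking u = β_B and v = β_A.
u' = (0.813 − 0.560) / (1 − (0.560)(0.813)) = 0.2533/0.5445 = 0.4652.
u' = 0.4652 × 3.00 × 10^8 m/s.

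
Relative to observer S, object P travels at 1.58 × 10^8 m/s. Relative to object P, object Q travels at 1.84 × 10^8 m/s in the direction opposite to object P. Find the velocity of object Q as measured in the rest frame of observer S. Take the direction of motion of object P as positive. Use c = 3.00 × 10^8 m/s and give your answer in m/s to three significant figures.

-3.84 × 10^7 m/s

In units of c (dividing by 3.00 × 10^8 m/s): v = 0.527, u' = -0.613.
u = (u' + v)/(1 + u'v/c²):
u = (-0.613 + 0.527) / (1 + (-0.613)·0.527) = -0.0867/0.6770 = -0.1280
(Galilean addition would give -0.087c.)
Converting back: u = -0.1280 × 3.00 × 10^8 m/s.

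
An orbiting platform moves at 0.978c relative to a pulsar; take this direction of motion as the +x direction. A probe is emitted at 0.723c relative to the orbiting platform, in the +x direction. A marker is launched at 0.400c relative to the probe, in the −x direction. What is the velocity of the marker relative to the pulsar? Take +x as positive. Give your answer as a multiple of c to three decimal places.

Apply u = (u' + v)/(1 + u'v/c²) successively, working outward toward the pulsar.
Start: velocity of the orbiting platform relative to the pulsar = 0.9780c.
Compose with the probe (u' = 0.723 in the orbiting platform frame): u_1 = (0.723 + 0.978) / (1 + 0.723·0.978) = 1.7010/1.7071 = 0.9964.
Compose with the marker (u' = -0.400 in the probe frame): u_2 = (-0.400 + 0.996) / (1 + (-0.400)·0.996) = 0.5964/0.6014 = 0.9917.

+0.992c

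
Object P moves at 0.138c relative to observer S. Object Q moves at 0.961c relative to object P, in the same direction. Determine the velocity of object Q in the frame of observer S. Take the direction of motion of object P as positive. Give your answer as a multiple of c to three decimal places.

With v = 0.138 and u' = 0.961 (in units of c),
u = (u' + v)/(1 + u'v/c²):
u = (0.961 + 0.138) / (1 + 0.961·0.138) = 1.0990/1.1326 = 0.9703
(Galilean addition would give +1.099c, exceeding c.)

0.970c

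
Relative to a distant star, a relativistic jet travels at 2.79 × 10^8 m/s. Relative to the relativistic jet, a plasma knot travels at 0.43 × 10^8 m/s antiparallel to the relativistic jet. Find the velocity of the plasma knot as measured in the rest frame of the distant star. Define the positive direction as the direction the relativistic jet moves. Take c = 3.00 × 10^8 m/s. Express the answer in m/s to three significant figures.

+2.72 × 10^8 m/s

In units of c (dividing by 3.00 × 10^8 m/s): v = 0.930, u' = -0.143.
u = (u' + v)/(1 + u'v/c²):
u = (-0.143 + 0.930) / (1 + (-0.143)·0.930) = 0.7867/0.8667 = 0.9077
(Galilean addition would give +0.787c.)
Converting back: u = 0.9077 × 3.00 × 10^8 m/s.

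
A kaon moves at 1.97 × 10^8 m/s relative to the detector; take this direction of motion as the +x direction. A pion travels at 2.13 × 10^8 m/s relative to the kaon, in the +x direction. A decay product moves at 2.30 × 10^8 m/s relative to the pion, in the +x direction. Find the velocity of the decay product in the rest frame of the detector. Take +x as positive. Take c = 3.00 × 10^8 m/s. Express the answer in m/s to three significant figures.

2.97 × 10^8 m/s

Apply u = (u' + v)/(1 + u'v/c²) successively, working outward toward the detector.
(Dividing each given speed by c = 3.00 × 10^8 m/s to work in units of c.)
Start: velocity of the kaon relative to the detector = 0.6567c.
Compose with the pion (u' = 0.710 in the kaon frame): u_1 = (0.710 + 0.657) / (1 + 0.710·0.657) = 1.3667/1.4662 = 0.9321.
Compose with the decay product (u' = 0.767 in the pion frame): u_2 = (0.767 + 0.932) / (1 + 0.767·0.932) = 1.6988/1.7146 = 0.9908.
So u = 0.9908 × 3.00 × 10^8 m/s.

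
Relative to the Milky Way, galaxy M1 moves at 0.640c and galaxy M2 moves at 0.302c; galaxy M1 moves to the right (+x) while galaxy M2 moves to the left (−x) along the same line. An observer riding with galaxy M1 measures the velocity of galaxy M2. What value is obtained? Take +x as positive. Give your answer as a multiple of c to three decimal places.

-0.789c

β_A = 0.640, β_B = -0.302.
Transform to A's frame with the inverse velocity-addition law: u' = (u − v)/(1 − uv/c²), taking u = β_B and v = β_A.
u' = (-0.302 − 0.640) / (1 − (0.640)(-0.302)) = -0.9420/1.1933 = -0.7894.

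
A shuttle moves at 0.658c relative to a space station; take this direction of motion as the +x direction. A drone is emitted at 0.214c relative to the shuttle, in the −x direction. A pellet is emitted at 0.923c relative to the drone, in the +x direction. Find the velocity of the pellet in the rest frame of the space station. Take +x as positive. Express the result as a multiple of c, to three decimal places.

Apply u = (u' + v)/(1 + u'v/c²) successively, working outward toward the space station.
Start: velocity of the shuttle relative to the space station = 0.6580c.
Compose with the drone (u' = -0.214 in the shuttle frame): u_1 = (-0.214 + 0.658) / (1 + (-0.214)·0.658) = 0.4440/0.8592 = 0.5168.
Compose with the pellet (u' = 0.923 in the drone frame): u_2 = (0.923 + 0.517) / (1 + 0.923·0.517) = 1.4398/1.4770 = 0.9748.

+0.975c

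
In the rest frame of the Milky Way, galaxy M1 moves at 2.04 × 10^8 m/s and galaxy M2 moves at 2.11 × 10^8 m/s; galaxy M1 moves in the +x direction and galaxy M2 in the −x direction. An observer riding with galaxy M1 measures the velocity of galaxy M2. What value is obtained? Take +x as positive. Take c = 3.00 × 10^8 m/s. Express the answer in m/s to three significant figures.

-2.81 × 10^8 m/s

β_A = 0.680, β_B = -0.703 (dividing each by c = 3.00 × 10^8 m/s).
Transform to A's frame with the inverse velocity-addition law: u' = (u − v)/(1 − uv/c²), taking u = β_B and v = β_A.
u' = (-0.703 − 0.680) / (1 − (0.680)(-0.703)) = -1.3833/1.4783 = -0.9358.
u' = -0.9358 × 3.00 × 10^8 m/s.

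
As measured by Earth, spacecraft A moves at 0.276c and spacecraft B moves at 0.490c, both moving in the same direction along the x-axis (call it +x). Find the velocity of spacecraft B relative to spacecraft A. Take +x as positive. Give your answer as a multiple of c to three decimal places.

β_A = 0.276, β_B = 0.490.
Transform to A's frame with the inverse velocity-addition law: u' = (u − v)/(1 − uv/c²), taking u = β_B and v = β_A.
u' = (0.490 − 0.276) / (1 − (0.276)(0.490)) = 0.2140/0.8648 = 0.2475.

+0.247c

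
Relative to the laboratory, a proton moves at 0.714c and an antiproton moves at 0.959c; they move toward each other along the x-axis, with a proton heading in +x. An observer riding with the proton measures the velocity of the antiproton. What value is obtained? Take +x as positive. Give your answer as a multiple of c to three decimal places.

β_A = 0.714, β_B = -0.959.
Transform to A's frame with the inverse velocity-addition law: u' = (u − v)/(1 − uv/c²), taking u = β_B and v = β_A.
u' = (-0.959 − 0.714) / (1 − (0.714)(-0.959)) = -1.6730/1.6847 = -0.9930.

-0.993c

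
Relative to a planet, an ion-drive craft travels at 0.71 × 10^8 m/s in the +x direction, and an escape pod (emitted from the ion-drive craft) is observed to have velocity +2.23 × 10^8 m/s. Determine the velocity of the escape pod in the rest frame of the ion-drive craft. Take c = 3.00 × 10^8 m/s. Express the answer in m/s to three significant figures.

+1.84 × 10^8 m/s

v = 0.237c, u = 0.743c.
Invert the composition law: u' = (u − v)/(1 − uv/c²).
u' = (0.743 − 0.237) / (1 − (0.743)(0.237)) = 0.5067/0.8241 = 0.6148.
u' = 0.6148 × 3.00 × 10^8 m/s.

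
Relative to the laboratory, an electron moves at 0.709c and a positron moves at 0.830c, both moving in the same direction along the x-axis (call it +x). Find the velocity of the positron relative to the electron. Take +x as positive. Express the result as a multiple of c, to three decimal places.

+0.294c

β_A = 0.709, β_B = 0.830.
Transform to A's frame with the inverse velocity-addition law: u' = (u − v)/(1 − uv/c²), taking u = β_B and v = β_A.
u' = (0.830 − 0.709) / (1 − (0.709)(0.830)) = 0.1210/0.4115 = 0.2940.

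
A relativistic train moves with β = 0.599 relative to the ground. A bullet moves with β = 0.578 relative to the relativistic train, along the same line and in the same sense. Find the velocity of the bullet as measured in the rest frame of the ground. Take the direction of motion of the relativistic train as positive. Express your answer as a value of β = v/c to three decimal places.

β = 0.874

With v = 0.599 and u' = 0.578 (in units of c),
u = (u' + v)/(1 + u'v/c²):
u = (0.578 + 0.599) / (1 + 0.578·0.599) = 1.1770/1.3462 = 0.8743
(Galilean addition would give +1.177c, exceeding c.)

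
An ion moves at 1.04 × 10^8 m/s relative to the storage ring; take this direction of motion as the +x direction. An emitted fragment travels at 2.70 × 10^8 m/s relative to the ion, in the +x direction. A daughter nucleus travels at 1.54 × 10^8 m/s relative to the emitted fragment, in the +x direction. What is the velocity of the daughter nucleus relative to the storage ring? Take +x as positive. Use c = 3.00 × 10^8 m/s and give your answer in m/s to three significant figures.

Apply u = (u' + v)/(1 + u'v/c²) successively, working outward toward the storage ring.
(Dividing each given speed by c = 3.00 × 10^8 m/s to work in units of c.)
Start: velocity of the ion relative to the storage ring = 0.3467c.
Compose with the emitted fragment (u' = 0.900 in the ion frame): u_1 = (0.900 + 0.347) / (1 + 0.900·0.347) = 1.2467/1.3120 = 0.9502.
Compose with the daughter nucleus (u' = 0.513 in the emitted fragment frame): u_2 = (0.513 + 0.950) / (1 + 0.513·0.950) = 1.4635/1.4878 = 0.9837.
So u = 0.9837 × 3.00 × 10^8 m/s.

2.95 × 10^8 m/s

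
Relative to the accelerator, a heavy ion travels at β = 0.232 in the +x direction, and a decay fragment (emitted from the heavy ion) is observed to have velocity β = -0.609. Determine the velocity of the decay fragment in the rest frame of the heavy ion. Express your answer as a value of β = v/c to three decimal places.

Invert the composition law: u' = (u − v)/(1 − uv/c²).
u' = (-0.609 − 0.232) / (1 − (-0.609)(0.232)) = -0.8410/1.1413 = -0.7369.

β = -0.737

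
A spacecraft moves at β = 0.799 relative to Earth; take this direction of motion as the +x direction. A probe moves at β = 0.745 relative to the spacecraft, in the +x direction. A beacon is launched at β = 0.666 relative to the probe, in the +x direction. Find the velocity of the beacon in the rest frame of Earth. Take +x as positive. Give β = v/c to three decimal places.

Apply u = (u' + v)/(1 + u'v/c²) successively, working outward toward Earth.
Start: velocity of the spacecraft relative to Earth = 0.7990c.
Compose with the probe (u' = 0.745 in the spacecraft frame): u_1 = (0.745 + 0.799) / (1 + 0.745·0.799) = 1.5440/1.5953 = 0.9679.
Compose with the beacon (u' = 0.666 in the probe frame): u_2 = (0.666 + 0.968) / (1 + 0.666·0.968) = 1.6339/1.6446 = 0.9935.

β = 0.993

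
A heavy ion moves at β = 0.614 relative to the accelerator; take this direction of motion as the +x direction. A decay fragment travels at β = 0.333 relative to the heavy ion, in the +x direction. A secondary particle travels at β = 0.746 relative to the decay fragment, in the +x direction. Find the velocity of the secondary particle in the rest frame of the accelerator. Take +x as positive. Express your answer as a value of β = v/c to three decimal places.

Apply u = (u' + v)/(1 + u'v/c²) successively, working outward toward the accelerator.
Start: velocity of the heavy ion relative to the accelerator = 0.6140c.
Compose with the decay fragment (u' = 0.333 in the heavy ion frame): u_1 = (0.333 + 0.614) / (1 + 0.333·0.614) = 0.9470/1.2045 = 0.7862.
Compose with the secondary particle (u' = 0.746 in the decay fragment frame): u_2 = (0.746 + 0.786) / (1 + 0.746·0.786) = 1.5322/1.5865 = 0.9658.

β = 0.966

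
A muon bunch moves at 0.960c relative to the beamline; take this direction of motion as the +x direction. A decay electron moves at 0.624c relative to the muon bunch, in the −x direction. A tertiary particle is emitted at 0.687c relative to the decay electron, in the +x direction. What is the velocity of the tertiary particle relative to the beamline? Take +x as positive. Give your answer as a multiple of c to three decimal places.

+0.968c

Apply u = (u' + v)/(1 + u'v/c²) successively, working outward toward the beamline.
Start: velocity of the muon bunch relative to the beamline = 0.9600c.
Compose with the decay electron (u' = -0.624 in the muon bunch frame): u_1 = (-0.624 + 0.960) / (1 + (-0.624)·0.960) = 0.3360/0.4010 = 0.8380.
Compose with the tertiary particle (u' = 0.687 in the decay electron frame): u_2 = (0.687 + 0.838) / (1 + 0.687·0.838) = 1.5250/1.5757 = 0.9678.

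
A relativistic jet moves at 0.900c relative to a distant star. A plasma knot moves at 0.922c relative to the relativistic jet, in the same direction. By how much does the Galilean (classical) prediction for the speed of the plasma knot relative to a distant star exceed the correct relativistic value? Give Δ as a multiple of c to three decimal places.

Galilean: u_cl = 0.922 + 0.900 = 1.8220.
Relativistic: u_rel = (0.922 + 0.900) / (1 + 0.922·0.900) = 1.8220/1.8298 = 0.9957.
Δ = 1.8220 − 0.9957 = 0.8263.
(The classical prediction exceeds c; the relativistic result does not.)

Δ = 0.826c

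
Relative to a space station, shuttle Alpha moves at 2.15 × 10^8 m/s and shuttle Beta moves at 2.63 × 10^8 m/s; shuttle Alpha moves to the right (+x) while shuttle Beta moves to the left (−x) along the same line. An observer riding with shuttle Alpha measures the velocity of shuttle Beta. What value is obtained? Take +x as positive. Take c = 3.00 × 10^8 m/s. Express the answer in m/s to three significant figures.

-2.94 × 10^8 m/s

β_A = 0.717, β_B = -0.877 (dividing each by c = 3.00 × 10^8 m/s).
Transform to A's frame with the inverse velocity-addition law: u' = (u − v)/(1 − uv/c²), taking u = β_B and v = β_A.
u' = (-0.877 − 0.717) / (1 − (0.717)(-0.877)) = -1.5933/1.6283 = -0.9785.
u' = -0.9785 × 3.00 × 10^8 m/s.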